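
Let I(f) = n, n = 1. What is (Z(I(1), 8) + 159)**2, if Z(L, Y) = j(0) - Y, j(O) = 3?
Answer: 23716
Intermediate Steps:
I(f) = 1
Z(L, Y) = 3 - Y
(Z(I(1), 8) + 159)**2 = ((3 - 1*8) + 159)**2 = ((3 - 8) + 159)**2 = (-5 + 159)**2 = 154**2 = 23716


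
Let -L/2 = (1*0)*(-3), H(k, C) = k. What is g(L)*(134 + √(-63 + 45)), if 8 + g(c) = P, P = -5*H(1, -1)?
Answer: -1742 - 39*I*√2 ≈ -1742.0 - 55.154*I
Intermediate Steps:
L = 0 (L = -2*1*0*(-3) = -0*(-3) = -2*0 = 0)
P = -5 (P = -5*1 = -5)
g(c) = -13 (g(c) = -8 - 5 = -13)
g(L)*(134 + √(-63 + 45)) = -13*(134 + √(-63 + 45)) = -13*(134 + √(-18)) = -13*(134 + 3*I*√2) = -1742 - 39*I*√2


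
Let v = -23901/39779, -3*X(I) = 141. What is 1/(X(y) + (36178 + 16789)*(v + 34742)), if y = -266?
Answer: 39779/73199233053526 ≈ 5.4343e-10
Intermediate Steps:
X(I) = -47 (X(I) = -⅓*141 = -47)
v = -23901/39779 (v = -23901*1/39779 = -23901/39779 ≈ -0.60084)
1/(X(y) + (36178 + 16789)*(v + 34742)) = 1/(-47 + (36178 + 16789)*(-23901/39779 + 34742)) = 1/(-47 + 52967*(1381978117/39779)) = 1/(-47 + 73199234923139/39779) = 1/(73199233053526/39779) = 39779/73199233053526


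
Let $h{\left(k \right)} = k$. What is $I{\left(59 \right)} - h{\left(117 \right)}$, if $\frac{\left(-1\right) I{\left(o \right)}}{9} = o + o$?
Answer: $-1179$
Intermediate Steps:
$I{\left(o \right)} = - 18 o$ ($I{\left(o \right)} = - 9 \left(o + o\right) = - 9 \cdot 2 o = - 18 o$)
$I{\left(59 \right)} - h{\left(117 \right)} = \left(-18\right) 59 - 117 = -1062 - 117 = -1179$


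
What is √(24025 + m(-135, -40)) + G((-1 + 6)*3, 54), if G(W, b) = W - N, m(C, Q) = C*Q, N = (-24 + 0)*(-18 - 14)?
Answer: -753 + 5*√1177 ≈ -581.46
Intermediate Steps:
N = 768 (N = -24*(-32) = 768)
G(W, b) = -768 + W (G(W, b) = W - 1*768 = W - 768 = -768 + W)
√(24025 + m(-135, -40)) + G((-1 + 6)*3, 54) = √(24025 - 135*(-40)) + (-768 + (-1 + 6)*3) = √(24025 + 5400) + (-768 + 5*3) = √29425 + (-768 + 15) = 5*√1177 - 753 = -753 + 5*√1177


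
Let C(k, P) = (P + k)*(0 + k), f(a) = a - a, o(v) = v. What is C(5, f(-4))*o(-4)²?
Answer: 400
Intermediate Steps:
f(a) = 0
C(k, P) = k*(P + k) (C(k, P) = (P + k)*k = k*(P + k))
C(5, f(-4))*o(-4)² = (5*(0 + 5))*(-4)² = (5*5)*16 = 25*16 = 400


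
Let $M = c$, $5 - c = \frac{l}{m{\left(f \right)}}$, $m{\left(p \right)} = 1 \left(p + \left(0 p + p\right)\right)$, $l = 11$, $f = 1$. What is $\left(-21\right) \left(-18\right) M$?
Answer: $-189$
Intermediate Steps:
$m{\left(p \right)} = 2 p$ ($m{\left(p \right)} = 1 \left(p + \left(0 + p\right)\right) = 1 \left(p + p\right) = 1 \cdot 2 p = 2 p$)
$c = - \frac{1}{2}$ ($c = 5 - \frac{11}{2 \cdot 1} = 5 - \frac{11}{2} = - \frac{1}{2} \approx -0.5$)
$M = - \frac{1}{2} \approx -0.5$
$\left(-21\right) \left(-18\right) M = \left(-21\right) \left(-18\right) \left(- \frac{1}{2}\right) = 378 \left(- \frac{1}{2}\right) = -189$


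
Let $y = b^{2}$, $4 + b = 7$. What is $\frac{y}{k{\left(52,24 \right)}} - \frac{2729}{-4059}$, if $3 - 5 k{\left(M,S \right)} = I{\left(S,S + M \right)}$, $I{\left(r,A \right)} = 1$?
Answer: $\frac{188113}{8118} \approx 23.172$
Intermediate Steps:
$b = 3$ ($b = -4 + 7 = 3$)
$k{\left(M,S \right)} = \frac{2}{5}$ ($k{\left(M,S \right)} = \frac{3}{5} - \frac{1}{5} = \frac{2}{5}$)
$y = 9$ ($y = 3^{2} = 9$)
$\frac{y}{k{\left(52,24 \right)}} - \frac{2729}{-4059} = \frac{9}{\frac{2}{5}} - \frac{2729}{-4059} = 9 \cdot \frac{5}{2} - - \frac{2729}{4059} = \frac{45}{2} + \frac{2729}{4059} = \frac{188113}{8118}$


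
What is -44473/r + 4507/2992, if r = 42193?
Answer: 57100635/126241456 ≈ 0.45231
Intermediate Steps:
-44473/r + 4507/2992 = -44473/42193 + 4507/2992 = 57100635/126241456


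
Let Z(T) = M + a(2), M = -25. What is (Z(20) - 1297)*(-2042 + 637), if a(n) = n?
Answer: 1854600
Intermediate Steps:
Z(T) = -23 (Z(T) = -25 + 2 = -23)
(Z(20) - 1297)*(-2042 + 637) = (-23 - 1297)*(-2042 + 637) = -1320*(-1405) = 1854600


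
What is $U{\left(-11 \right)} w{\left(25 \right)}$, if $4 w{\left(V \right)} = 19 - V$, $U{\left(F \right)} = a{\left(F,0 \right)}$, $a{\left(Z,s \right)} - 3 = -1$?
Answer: $-3$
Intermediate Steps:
$a{\left(Z,s \right)} = 2$ ($a{\left(Z,s \right)} = 3 - 1 = 2$)
$U{\left(F \right)} = 2$
$w{\left(V \right)} = \frac{19}{4} - \frac{V}{4}$ ($w{\left(V \right)} = \frac{19 - V}{4} = \frac{19}{4} - \frac{V}{4}$)
$U{\left(-11 \right)} w{\left(25 \right)} = 2 \left(\frac{19}{4} - \frac{25}{4}\right) = 2 \left(- \frac{3}{2}\right) = -3$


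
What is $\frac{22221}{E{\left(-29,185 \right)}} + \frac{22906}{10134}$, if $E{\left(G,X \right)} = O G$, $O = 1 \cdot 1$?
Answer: $- \frac{112261670}{146943} \approx -763.98$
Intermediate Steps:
$O = 1$
$E{\left(G,X \right)} = G$ ($E{\left(G,X \right)} = 1 G = G$)
$\frac{22221}{E{\left(-29,185 \right)}} + \frac{22906}{10134} = \frac{22221}{-29} + \frac{22906}{10134} = 22221 \left(- \frac{1}{29}\right) + 22906 \cdot \frac{1}{10134} = - \frac{22221}{29} + \frac{11453}{5067} = - \frac{112261670}{146943}$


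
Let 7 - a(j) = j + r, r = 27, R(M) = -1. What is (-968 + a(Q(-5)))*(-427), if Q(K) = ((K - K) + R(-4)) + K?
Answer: 419314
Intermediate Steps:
Q(K) = -1 + K (Q(K) = ((K - K) - 1) + K = (0 - 1) + K = -1 + K)
a(j) = -20 - j (a(j) = 7 - (j + 27) = 7 - (27 + j) = 7 + (-27 - j) = -20 - j)
(-968 + a(Q(-5)))*(-427) = (-968 + (-20 - (-1 - 5)))*(-427) = (-968 + (-20 - 1*(-6)))*(-427) = (-968 + (-20 + 6))*(-427) = (-968 - 14)*(-427) = -982*(-427) = 419314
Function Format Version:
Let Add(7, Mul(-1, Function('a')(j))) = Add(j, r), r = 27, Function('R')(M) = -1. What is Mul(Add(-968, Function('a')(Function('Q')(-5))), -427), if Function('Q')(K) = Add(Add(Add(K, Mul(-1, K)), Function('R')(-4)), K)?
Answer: 419314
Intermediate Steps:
Function('Q')(K) = Add(-1, K) (Function('Q')(K) = Add(Add(Add(K, Mul(-1, K)), -1), K) = Add(Add(0, -1), K) = Add(-1, K))
Function('a')(j) = Add(-20, Mul(-1, j)) (Function('a')(j) = Add(7, Mul(-1, Add(j, 27))) = Add(7, Mul(-1, Add(27, j))) = Add(7, Add(-27, Mul(-1, j))) = Add(-20, Mul(-1, j)))
Mul(Add(-968, Function('a')(Function('Q')(-5))), -427) = Mul(Add(-968, Add(-20, Mul(-1, Add(-1, -5)))), -427) = Mul(Add(-968, Add(-20, Mul(-1, -6))), -427) = Mul(Add(-968, Add(-20, 6)), -427) = Mul(Add(-968, -14), -427) = Mul(-982, -427) = 419314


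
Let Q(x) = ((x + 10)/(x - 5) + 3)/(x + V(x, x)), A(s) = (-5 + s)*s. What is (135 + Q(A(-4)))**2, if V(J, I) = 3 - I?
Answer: 161137636/8649 ≈ 18631.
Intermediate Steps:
A(s) = s*(-5 + s)
Q(x) = 1 + (10 + x)/(3*(-5 + x)) (Q(x) = ((x + 10)/(x - 5) + 3)/(x + (3 - x)) = ((10 + x)/(-5 + x) + 3)/3 = ((10 + x)/(-5 + x) + 3)*(1/3) = (3 + (10 + x)/(-5 + x))*(1/3) = 1 + (10 + x)/(3*(-5 + x)))
(135 + Q(A(-4)))**2 = (135 + (-5 + 4*(-4*(-5 - 4)))/(3*(-5 - 4*(-5 - 4))))**2 = (135 + (-5 + 4*(-4*(-9)))/(3*(-5 - 4*(-9))))**2 = (135 + (-5 + 4*36)/(3*(-5 + 36)))**2 = (135 + (1/3)*(-5 + 144)/31)**2 = (135 + (1/3)*(1/31)*139)**2 = (135 + 139/93)**2 = (12694/93)**2 = 161137636/8649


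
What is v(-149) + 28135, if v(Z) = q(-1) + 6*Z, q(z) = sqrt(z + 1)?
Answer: 27241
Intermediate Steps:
q(z) = sqrt(1 + z)
v(Z) = 6*Z (v(Z) = sqrt(1 - 1) + 6*Z = sqrt(0) + 6*Z = 0 + 6*Z = 6*Z)
v(-149) + 28135 = 6*(-149) + 28135 = -894 + 28135 = 27241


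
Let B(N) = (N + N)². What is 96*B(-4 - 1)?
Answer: 9600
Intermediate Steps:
B(N) = 4*N² (B(N) = (2*N)² = 4*N²)
96*B(-4 - 1) = 96*(4*(-4 - 1)²) = 96*(4*(-5)²) = 96*(4*25) = 96*100 = 9600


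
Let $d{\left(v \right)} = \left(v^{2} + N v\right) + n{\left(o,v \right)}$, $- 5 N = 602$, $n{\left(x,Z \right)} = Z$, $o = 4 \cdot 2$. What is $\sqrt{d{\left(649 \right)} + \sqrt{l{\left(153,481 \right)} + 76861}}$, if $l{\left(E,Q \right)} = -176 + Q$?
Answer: $\frac{\sqrt{8592760 + 75 \sqrt{8574}}}{5} \approx 586.5$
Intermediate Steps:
$o = 8$
$N = - \frac{602}{5}$ ($N = \left(- \frac{1}{5}\right) 602 = - \frac{602}{5} \approx -120.4$)
$d{\left(v \right)} = v^{2} - \frac{597 v}{5}$ ($d{\left(v \right)} = \left(v^{2} - \frac{602 v}{5}\right) + v = v^{2} - \frac{597 v}{5}$)
$\sqrt{d{\left(649 \right)} + \sqrt{l{\left(153,481 \right)} + 76861}} = \sqrt{\frac{1}{5} \cdot 649 \left(-597 + 5 \cdot 649\right) + \sqrt{\left(-176 + 481\right) + 76861}} = \sqrt{\frac{1}{5} \cdot 649 \left(-597 + 3245\right) + \sqrt{305 + 76861}} = \sqrt{\frac{1}{5} \cdot 649 \cdot 2648 + \sqrt{77166}} = \sqrt{\frac{1718552}{5} + 3 \sqrt{8574}}$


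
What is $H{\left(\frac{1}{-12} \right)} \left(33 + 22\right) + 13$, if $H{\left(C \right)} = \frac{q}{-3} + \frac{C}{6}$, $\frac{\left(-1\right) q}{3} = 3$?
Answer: $\frac{12761}{72} \approx 177.24$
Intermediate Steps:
$q = -9$ ($q = \left(-3\right) 3 = -9$)
$H{\left(C \right)} = 3 + \frac{C}{6}$ ($H{\left(C \right)} = - \frac{9}{-3} + \frac{C}{6} = \left(-9\right) \left(- \frac{1}{3}\right) + C \frac{1}{6} = 3 + \frac{C}{6}$)
$H{\left(\frac{1}{-12} \right)} \left(33 + 22\right) + 13 = \left(3 + \frac{1}{6 \left(-12\right)}\right) \left(33 + 22\right) + 13 = \left(3 + \frac{1}{6} \left(- \frac{1}{12}\right)\right) 55 + 13 = \left(3 - \frac{1}{72}\right) 55 + 13 = \frac{215}{72} \cdot 55 + 13 = \frac{11825}{72} + 13 = \frac{12761}{72}$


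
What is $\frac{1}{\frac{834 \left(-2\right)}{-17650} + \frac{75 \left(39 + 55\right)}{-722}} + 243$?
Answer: $\frac{7482927568}{30807051} \approx 242.9$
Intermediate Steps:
$\frac{1}{\frac{834 \left(-2\right)}{-17650} + \frac{75 \left(39 + 55\right)}{-722}} + 243 = \frac{1}{\left(-1668\right) \left(- \frac{1}{17650}\right) + 75 \cdot 94 \left(- \frac{1}{722}\right)} + 243 = \frac{1}{\frac{834}{8825} + 7050 \left(- \frac{1}{722}\right)} + 243 = \frac{1}{\frac{834}{8825} - \frac{3525}{361}} + 243 = \frac{1}{- \frac{30807051}{3185825}} + 243 = - \frac{3185825}{30807051} + 243 = \frac{7482927568}{30807051}$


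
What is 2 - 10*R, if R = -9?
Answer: 92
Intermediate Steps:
2 - 10*R = 2 - 10*(-9) = 2 + 90 = 92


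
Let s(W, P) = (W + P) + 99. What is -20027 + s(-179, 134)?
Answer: -19973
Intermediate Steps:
s(W, P) = 99 + P + W (s(W, P) = (P + W) + 99 = 99 + P + W)
-20027 + s(-179, 134) = -20027 + (99 + 134 - 179) = -20027 + 54 = -19973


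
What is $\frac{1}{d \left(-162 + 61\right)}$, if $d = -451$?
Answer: $\frac{1}{45551} \approx 2.1953 \cdot 10^{-5}$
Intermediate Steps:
$\frac{1}{d \left(-162 + 61\right)} = \frac{1}{\left(-451\right) \left(-162 + 61\right)} = \frac{1}{\left(-451\right) \left(-101\right)} = \frac{1}{45551}$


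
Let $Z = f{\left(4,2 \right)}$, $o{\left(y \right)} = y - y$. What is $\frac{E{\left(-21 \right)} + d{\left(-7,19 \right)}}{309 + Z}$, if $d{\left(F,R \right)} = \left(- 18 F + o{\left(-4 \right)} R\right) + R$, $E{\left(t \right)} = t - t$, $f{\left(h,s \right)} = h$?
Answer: $\frac{145}{313} \approx 0.46326$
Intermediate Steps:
$o{\left(y \right)} = 0$
$E{\left(t \right)} = 0$
$d{\left(F,R \right)} = R - 18 F$ ($d{\left(F,R \right)} = \left(- 18 F + 0 R\right) + R = \left(- 18 F + 0\right) + R = - 18 F + R = R - 18 F$)
$Z = 4$
$\frac{E{\left(-21 \right)} + d{\left(-7,19 \right)}}{309 + Z} = \frac{0 + \left(19 - -126\right)}{309 + 4} = \frac{0 + \left(19 + 126\right)}{313} = \left(0 + 145\right) \frac{1}{313} = 145 \cdot \frac{1}{313} = \frac{145}{313}$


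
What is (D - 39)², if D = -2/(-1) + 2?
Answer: 1225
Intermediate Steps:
D = 4 (D = -1*(-2) + 2 = 2 + 2 = 4)
(D - 39)² = (4 - 39)² = (-35)² = 1225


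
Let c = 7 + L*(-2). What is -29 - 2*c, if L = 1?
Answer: -39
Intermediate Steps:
c = 5 (c = 7 + 1*(-2) = 7 - 2 = 5)
-29 - 2*c = -29 - 2*5 = -29 - 10 = -39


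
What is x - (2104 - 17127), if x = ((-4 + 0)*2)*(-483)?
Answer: 18887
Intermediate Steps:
x = 3864 (x = -4*2*(-483) = -8*(-483) = 3864)
x - (2104 - 17127) = 3864 - (2104 - 17127) = 3864 - 1*(-15023) = 3864 + 15023 = 18887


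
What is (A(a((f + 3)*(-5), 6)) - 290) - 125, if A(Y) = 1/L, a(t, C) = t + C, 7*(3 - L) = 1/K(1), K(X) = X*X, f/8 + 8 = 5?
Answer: -8293/20 ≈ -414.65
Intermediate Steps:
f = -24 (f = -64 + 8*5 = -64 + 40 = -24)
K(X) = X²
L = 20/7 (L = 3 - 1/(7*(1²)) = 3 - ⅐/1 = 3 - ⅐*1 = 3 - ⅐ = 20/7 ≈ 2.8571)
a(t, C) = C + t
A(Y) = 7/20 (A(Y) = 1/(20/7) = 7/20)
(A(a((f + 3)*(-5), 6)) - 290) - 125 = (7/20 - 290) - 125 = -5793/20 - 125 = -8293/20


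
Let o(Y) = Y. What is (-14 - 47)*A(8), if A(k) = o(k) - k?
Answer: 0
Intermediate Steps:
A(k) = 0 (A(k) = k - k = 0)
(-14 - 47)*A(8) = (-14 - 47)*0 = -61*0 = 0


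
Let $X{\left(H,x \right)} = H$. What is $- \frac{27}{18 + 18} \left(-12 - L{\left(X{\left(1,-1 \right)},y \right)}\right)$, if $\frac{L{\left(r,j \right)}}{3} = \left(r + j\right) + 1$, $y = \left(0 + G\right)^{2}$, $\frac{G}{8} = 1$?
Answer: $\frac{315}{2} \approx 157.5$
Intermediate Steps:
$G = 8$ ($G = 8 \cdot 1 = 8$)
$y = 64$ ($y = \left(0 + 8\right)^{2} = 8^{2} = 64$)
$L{\left(r,j \right)} = 3 + 3 j + 3 r$ ($L{\left(r,j \right)} = 3 \left(\left(r + j\right) + 1\right) = 3 \left(\left(j + r\right) + 1\right) = 3 \left(1 + j + r\right) = 3 + 3 j + 3 r$)
$- \frac{27}{18 + 18} \left(-12 - L{\left(X{\left(1,-1 \right)},y \right)}\right) = - \frac{27}{18 + 18} \left(-12 - \left(3 + 3 \cdot 64 + 3 \cdot 1\right)\right) = - \frac{27}{36} \left(-12 - \left(3 + 192 + 3\right)\right) = \left(-27\right) \frac{1}{36} \left(-12 - 198\right) = - \frac{3 \left(-12 - 198\right)}{4} = \left(- \frac{3}{4}\right) \left(-210\right) = \frac{315}{2}$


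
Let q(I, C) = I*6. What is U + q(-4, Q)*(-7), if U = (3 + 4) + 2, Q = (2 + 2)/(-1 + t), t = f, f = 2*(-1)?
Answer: 177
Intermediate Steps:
f = -2
t = -2
Q = -4/3 (Q = (2 + 2)/(-1 - 2) = 4/(-3) = 4*(-1/3) = -4/3 ≈ -1.3333)
U = 9 (U = 7 + 2 = 9)
q(I, C) = 6*I
U + q(-4, Q)*(-7) = 9 + (6*(-4))*(-7) = 9 - 24*(-7) = 9 + 168 = 177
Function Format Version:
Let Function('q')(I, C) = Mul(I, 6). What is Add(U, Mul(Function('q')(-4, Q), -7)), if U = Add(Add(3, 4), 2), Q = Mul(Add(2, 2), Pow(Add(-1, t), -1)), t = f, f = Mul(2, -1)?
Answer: 177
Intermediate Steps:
f = -2
t = -2
Q = Rational(-4, 3) (Q = Mul(Add(2, 2), Pow(Add(-1, -2), -1)) = Mul(4, Pow(-3, -1)) = Mul(4, Rational(-1, 3)) = Rational(-4, 3) ≈ -1.3333)
U = 9 (U = Add(7, 2) = 9)
Function('q')(I, C) = Mul(6, I)
Add(U, Mul(Function('q')(-4, Q), -7)) = Add(9, Mul(Mul(6, -4), -7)) = Add(9, Mul(-24, -7)) = Add(9, 168) = 177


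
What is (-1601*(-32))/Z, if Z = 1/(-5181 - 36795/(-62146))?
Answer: -8246856819696/31073 ≈ -2.6540e+8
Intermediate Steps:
Z = -62146/321941631 (Z = 1/(-5181 - 36795*(-1/62146)) = 1/(-5181 + 36795/62146) = 1/(-321941631/62146) = -62146/321941631 ≈ -0.00019303)
(-1601*(-32))/Z = (-1601*(-32))/(-62146/321941631) = 51232*(-321941631/62146) = -8246856819696/31073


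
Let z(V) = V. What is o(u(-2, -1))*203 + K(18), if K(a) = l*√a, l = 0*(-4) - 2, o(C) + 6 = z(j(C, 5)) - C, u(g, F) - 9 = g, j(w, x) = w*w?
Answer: 7308 - 6*√2 ≈ 7299.5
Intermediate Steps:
j(w, x) = w²
u(g, F) = 9 + g
o(C) = -6 + C² - C (o(C) = -6 + (C² - C) = -6 + C² - C)
l = -2 (l = 0 - 2 = -2)
K(a) = -2*√a
o(u(-2, -1))*203 + K(18) = (-6 + (9 - 2)² - (9 - 2))*203 - 6*√2 = (-6 + 7² - 1*7)*203 - 6*√2 = (-6 + 49 - 7)*203 - 6*√2 = 36*203 - 6*√2 = 7308 - 6*√2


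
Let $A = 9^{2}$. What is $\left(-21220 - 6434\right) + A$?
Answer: $-27573$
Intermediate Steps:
$A = 81$
$\left(-21220 - 6434\right) + A = \left(-21220 - 6434\right) + 81 = -27654 + 81 = -27573$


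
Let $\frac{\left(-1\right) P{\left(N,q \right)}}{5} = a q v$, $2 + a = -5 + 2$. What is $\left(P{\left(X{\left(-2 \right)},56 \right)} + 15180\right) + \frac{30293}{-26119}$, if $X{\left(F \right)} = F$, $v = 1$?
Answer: $\frac{433022727}{26119} \approx 16579.0$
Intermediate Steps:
$a = -5$ ($a = -2 + \left(-5 + 2\right) = -2 - 3 = -5$)
$P{\left(N,q \right)} = 25 q$ ($P{\left(N,q \right)} = - 5 - 5 q 1 = - 5 \left(- 5 q\right) = 25 q$)
$\left(P{\left(X{\left(-2 \right)},56 \right)} + 15180\right) + \frac{30293}{-26119} = \left(25 \cdot 56 + 15180\right) + \frac{30293}{-26119} = \left(1400 + 15180\right) + 30293 \left(- \frac{1}{26119}\right) = 16580 - \frac{30293}{26119} = \frac{433022727}{26119}$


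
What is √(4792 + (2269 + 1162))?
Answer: √8223 ≈ 90.681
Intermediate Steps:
√(4792 + (2269 + 1162)) = √(4792 + 3431) = √8223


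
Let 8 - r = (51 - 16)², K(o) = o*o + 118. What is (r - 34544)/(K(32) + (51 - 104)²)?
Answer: -35761/3951 ≈ -9.0511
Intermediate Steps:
K(o) = 118 + o² (K(o) = o² + 118 = 118 + o²)
r = -1217 (r = 8 - (51 - 16)² = 8 - 1*35² = 8 - 1*1225 = 8 - 1225 = -1217)
(r - 34544)/(K(32) + (51 - 104)²) = (-1217 - 34544)/((118 + 32²) + (51 - 104)²) = -35761/((118 + 1024) + (-53)²) = -35761/(1142 + 2809) = -35761/3951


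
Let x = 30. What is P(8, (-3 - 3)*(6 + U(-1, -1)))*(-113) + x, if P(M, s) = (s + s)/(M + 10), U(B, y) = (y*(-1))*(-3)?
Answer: 256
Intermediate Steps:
U(B, y) = 3*y (U(B, y) = -y*(-3) = 3*y)
P(M, s) = 2*s/(10 + M) (P(M, s) = (2*s)/(10 + M) = 2*s/(10 + M))
P(8, (-3 - 3)*(6 + U(-1, -1)))*(-113) + x = (2*((-3 - 3)*(6 + 3*(-1)))/(10 + 8))*(-113) + 30 = (2*(-6*(6 - 3))/18)*(-113) + 30 = (2*(-6*3)*(1/18))*(-113) + 30 = (2*(-18)*(1/18))*(-113) + 30 = -2*(-113) + 30 = 226 + 30 = 256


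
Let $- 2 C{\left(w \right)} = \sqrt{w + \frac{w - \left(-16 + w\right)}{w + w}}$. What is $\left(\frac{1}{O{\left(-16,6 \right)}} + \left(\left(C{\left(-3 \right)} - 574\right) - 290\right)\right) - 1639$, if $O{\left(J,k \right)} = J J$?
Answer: $- \frac{640767}{256} - \frac{i \sqrt{51}}{6} \approx -2503.0 - 1.1902 i$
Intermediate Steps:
$C{\left(w \right)} = - \frac{\sqrt{w + \frac{8}{w}}}{2}$ ($C{\left(w \right)} = - \frac{\sqrt{w + \frac{w - \left(-16 + w\right)}{w + w}}}{2} = - \frac{\sqrt{w + \frac{16}{2 w}}}{2} = - \frac{\sqrt{w + 16 \frac{1}{2 w}}}{2} = - \frac{\sqrt{w + \frac{8}{w}}}{2}$)
$O{\left(J,k \right)} = J^{2}$
$\left(\frac{1}{O{\left(-16,6 \right)}} + \left(\left(C{\left(-3 \right)} - 574\right) - 290\right)\right) - 1639 = \left(\frac{1}{\left(-16\right)^{2}} - \left(864 + \frac{\sqrt{-3 + \frac{8}{-3}}}{2}\right)\right) - 1639 = \left(\frac{1}{256} - \left(864 + \frac{\sqrt{-3 + 8 \left(- \frac{1}{3}\right)}}{2}\right)\right) - 1639 = \left(\frac{1}{256} - \left(864 + \frac{\sqrt{-3 - \frac{8}{3}}}{2}\right)\right) - 1639 = \left(\frac{1}{256} - \left(864 + \frac{i \sqrt{51}}{6}\right)\right) - 1639 = \left(- \frac{221183}{256} - \frac{i \sqrt{51}}{6}\right) - 1639 = - \frac{640767}{256} - \frac{i \sqrt{51}}{6}$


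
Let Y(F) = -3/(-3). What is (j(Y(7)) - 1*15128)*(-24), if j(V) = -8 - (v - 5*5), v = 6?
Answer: 362808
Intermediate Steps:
Y(F) = 1 (Y(F) = -3*(-1/3) = 1)
j(V) = 11 (j(V) = -8 - (6 - 5*5) = -8 - (6 - 25) = -8 - 1*(-19) = -8 + 19 = 11)
(j(Y(7)) - 1*15128)*(-24) = (11 - 1*15128)*(-24) = (11 - 15128)*(-24) = -15117*(-24) = 362808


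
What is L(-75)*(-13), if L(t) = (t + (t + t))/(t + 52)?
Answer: -2925/23 ≈ -127.17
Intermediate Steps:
L(t) = 3*t/(52 + t) (L(t) = (t + 2*t)/(52 + t) = (3*t)/(52 + t) = 3*t/(52 + t))
L(-75)*(-13) = (3*(-75)/(52 - 75))*(-13) = (3*(-75)/(-23))*(-13) = (3*(-75)*(-1/23))*(-13) = (225/23)*(-13) = -2925/23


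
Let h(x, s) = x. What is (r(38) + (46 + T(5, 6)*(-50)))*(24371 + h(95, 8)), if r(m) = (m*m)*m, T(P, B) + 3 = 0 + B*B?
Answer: 1303254888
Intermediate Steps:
T(P, B) = -3 + B² (T(P, B) = -3 + (0 + B*B) = -3 + (0 + B²) = -3 + B²)
r(m) = m³ (r(m) = m²*m = m³)
(r(38) + (46 + T(5, 6)*(-50)))*(24371 + h(95, 8)) = (38³ + (46 + (-3 + 6²)*(-50)))*(24371 + 95) = (54872 + (46 + (-3 + 36)*(-50)))*24466 = (54872 + (46 + 33*(-50)))*24466 = (54872 + (46 - 1650))*24466 = (54872 - 1604)*24466 = 53268*24466 = 1303254888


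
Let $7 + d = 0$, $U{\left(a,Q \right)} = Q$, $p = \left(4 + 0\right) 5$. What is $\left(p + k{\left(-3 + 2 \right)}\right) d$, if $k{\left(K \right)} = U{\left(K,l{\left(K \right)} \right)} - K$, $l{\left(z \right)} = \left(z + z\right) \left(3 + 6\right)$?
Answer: $-21$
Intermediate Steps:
$l{\left(z \right)} = 18 z$ ($l{\left(z \right)} = 2 z 9 = 18 z$)
$p = 20$ ($p = 4 \cdot 5 = 20$)
$d = -7$ ($d = -7 + 0 = -7$)
$k{\left(K \right)} = 17 K$ ($k{\left(K \right)} = 18 K - K = 17 K$)
$\left(p + k{\left(-3 + 2 \right)}\right) d = \left(20 + 17 \left(-3 + 2\right)\right) \left(-7\right) = \left(20 + 17 \left(-1\right)\right) \left(-7\right) = \left(20 - 17\right) \left(-7\right) = 3 \left(-7\right) = -21$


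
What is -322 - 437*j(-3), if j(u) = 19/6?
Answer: -10235/6 ≈ -1705.8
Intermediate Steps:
j(u) = 19/6 (j(u) = 19*(1/6) = 19/6)
-322 - 437*j(-3) = -322 - 437*19/6 = -322 - 8303/6 = -10235/6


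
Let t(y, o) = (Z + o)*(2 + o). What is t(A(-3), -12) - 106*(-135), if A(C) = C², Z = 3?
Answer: 14400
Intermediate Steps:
t(y, o) = (2 + o)*(3 + o) (t(y, o) = (3 + o)*(2 + o) = (2 + o)*(3 + o))
t(A(-3), -12) - 106*(-135) = (6 + (-12)² + 5*(-12)) - 106*(-135) = (6 + 144 - 60) + 14310 = 90 + 14310 = 14400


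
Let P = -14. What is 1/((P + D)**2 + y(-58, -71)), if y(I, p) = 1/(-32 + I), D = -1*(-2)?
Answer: 90/12959 ≈ 0.0069450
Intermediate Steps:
D = 2
1/((P + D)**2 + y(-58, -71)) = 1/((-14 + 2)**2 + 1/(-32 - 58)) = 1/((-12)**2 + 1/(-90)) = 1/(144 - 1/90) = 1/(12959/90) = 90/12959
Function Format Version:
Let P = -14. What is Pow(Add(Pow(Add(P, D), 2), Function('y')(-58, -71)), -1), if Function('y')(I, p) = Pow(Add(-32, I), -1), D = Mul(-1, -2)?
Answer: Rational(90, 12959) ≈ 0.0069450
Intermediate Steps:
D = 2
Pow(Add(Pow(Add(P, D), 2), Function('y')(-58, -71)), -1) = Pow(Add(Pow(Add(-14, 2), 2), Pow(Add(-32, -58), -1)), -1) = Pow(Add(Pow(-12, 2), Pow(-90, -1)), -1) = Pow(Add(144, Rational(-1, 90)), -1) = Pow(Rational(12959, 90), -1) = Rational(90, 12959)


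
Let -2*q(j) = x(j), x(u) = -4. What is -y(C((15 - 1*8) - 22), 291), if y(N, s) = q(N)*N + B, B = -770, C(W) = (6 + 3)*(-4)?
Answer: 842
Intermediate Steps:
C(W) = -36 (C(W) = 9*(-4) = -36)
q(j) = 2 (q(j) = -½*(-4) = 2)
y(N, s) = -770 + 2*N (y(N, s) = 2*N - 770 = -770 + 2*N)
-y(C((15 - 1*8) - 22), 291) = -(-770 + 2*(-36)) = -(-770 - 72) = -1*(-842) = 842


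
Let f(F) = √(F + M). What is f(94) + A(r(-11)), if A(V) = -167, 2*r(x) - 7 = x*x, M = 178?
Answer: -167 + 4*√17 ≈ -150.51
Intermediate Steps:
r(x) = 7/2 + x²/2 (r(x) = 7/2 + (x*x)/2 = 7/2 + x²/2)
f(F) = √(178 + F) (f(F) = √(F + 178) = √(178 + F))
f(94) + A(r(-11)) = √(178 + 94) - 167 = √272 - 167 = 4*√17 - 167 = -167 + 4*√17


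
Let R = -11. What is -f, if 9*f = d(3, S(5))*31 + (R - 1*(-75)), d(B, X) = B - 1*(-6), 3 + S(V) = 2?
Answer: -343/9 ≈ -38.111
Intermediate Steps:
S(V) = -1 (S(V) = -3 + 2 = -1)
d(B, X) = 6 + B (d(B, X) = B + 6 = 6 + B)
f = 343/9 (f = ((6 + 3)*31 + (-11 - 1*(-75)))/9 = (9*31 + (-11 + 75))/9 = (279 + 64)/9 = (⅑)*343 = 343/9 ≈ 38.111)
-f = -1*343/9 = -343/9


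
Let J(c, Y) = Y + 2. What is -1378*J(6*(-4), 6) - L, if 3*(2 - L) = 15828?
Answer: -5750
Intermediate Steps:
J(c, Y) = 2 + Y
L = -5274 (L = 2 - 1/3*15828 = 2 - 5276 = -5274)
-1378*J(6*(-4), 6) - L = -1378*(2 + 6) - 1*(-5274) = -1378*8 + 5274 = -11024 + 5274 = -5750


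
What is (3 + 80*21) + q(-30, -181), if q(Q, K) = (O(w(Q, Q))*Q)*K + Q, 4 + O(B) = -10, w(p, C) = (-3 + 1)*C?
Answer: -74367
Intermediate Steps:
w(p, C) = -2*C
O(B) = -14 (O(B) = -4 - 10 = -14)
q(Q, K) = Q - 14*K*Q (q(Q, K) = (-14*Q)*K + Q = -14*K*Q + Q = Q - 14*K*Q)
(3 + 80*21) + q(-30, -181) = (3 + 80*21) - 30*(1 - 14*(-181)) = (3 + 1680) - 30*(1 + 2534) = 1683 - 30*2535 = 1683 - 76050 = -74367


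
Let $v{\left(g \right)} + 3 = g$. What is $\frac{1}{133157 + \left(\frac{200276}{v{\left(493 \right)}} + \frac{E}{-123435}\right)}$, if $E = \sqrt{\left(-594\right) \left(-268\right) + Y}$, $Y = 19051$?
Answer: $\frac{375855129211116555}{50201363403339890886206} + \frac{22797495 \sqrt{178243}}{50201363403339890886206} \approx 7.487 \cdot 10^{-6}$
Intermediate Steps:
$v{\left(g \right)} = -3 + g$
$E = \sqrt{178243}$ ($E = \sqrt{\left(-594\right) \left(-268\right) + 19051} = \sqrt{159192 + 19051} = \sqrt{178243} \approx 422.19$)
$\frac{1}{133157 + \left(\frac{200276}{v{\left(493 \right)}} + \frac{E}{-123435}\right)} = \frac{1}{133157 + \left(\frac{200276}{-3 + 493} + \frac{\sqrt{178243}}{-123435}\right)} = \frac{1}{133157 + \left(\frac{200276}{490} + \sqrt{178243} \left(- \frac{1}{123435}\right)\right)} = \frac{1}{133157 + \left(200276 \cdot \frac{1}{490} - \frac{\sqrt{178243}}{123435}\right)} = \frac{1}{133157 + \left(\frac{100138}{245} - \frac{\sqrt{178243}}{123435}\right)} = \frac{1}{\frac{32723603}{245} - \frac{\sqrt{178243}}{123435}}$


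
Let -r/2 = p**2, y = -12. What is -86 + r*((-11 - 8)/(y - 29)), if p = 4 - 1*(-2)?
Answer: -4894/41 ≈ -119.37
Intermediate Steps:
p = 6 (p = 4 + 2 = 6)
r = -72 (r = -2*6**2 = -2*36 = -72)
-86 + r*((-11 - 8)/(y - 29)) = -86 - 72*(-11 - 8)/(-12 - 29) = -86 - (-1368)/(-41) = -86 - (-1368)*(-1)/41 = -86 - 72*19/41 = -86 - 1368/41 = -4894/41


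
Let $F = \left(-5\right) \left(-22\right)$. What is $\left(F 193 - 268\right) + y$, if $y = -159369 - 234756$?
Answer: $-373163$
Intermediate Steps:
$y = -394125$
$F = 110$
$\left(F 193 - 268\right) + y = \left(110 \cdot 193 - 268\right) - 394125 = \left(21230 - 268\right) - 394125 = 20962 - 394125 = -373163$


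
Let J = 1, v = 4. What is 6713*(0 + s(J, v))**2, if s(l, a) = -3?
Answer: 60417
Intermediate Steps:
6713*(0 + s(J, v))**2 = 6713*(0 - 3)**2 = 6713*(-3)**2 = 6713*9 = 60417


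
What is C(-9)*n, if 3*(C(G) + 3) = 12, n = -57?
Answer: -57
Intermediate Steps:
C(G) = 1 (C(G) = -3 + (⅓)*12 = -3 + 4 = 1)
C(-9)*n = 1*(-57) = -57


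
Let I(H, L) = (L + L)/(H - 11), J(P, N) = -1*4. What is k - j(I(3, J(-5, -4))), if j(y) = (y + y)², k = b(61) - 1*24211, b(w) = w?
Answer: -24154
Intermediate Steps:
J(P, N) = -4
k = -24150 (k = 61 - 1*24211 = 61 - 24211 = -24150)
I(H, L) = 2*L/(-11 + H) (I(H, L) = (2*L)/(-11 + H) = 2*L/(-11 + H))
j(y) = 4*y² (j(y) = (2*y)² = 4*y²)
k - j(I(3, J(-5, -4))) = -24150 - 4*(2*(-4)/(-11 + 3))² = -24150 - 4*(2*(-4)/(-8))² = -24150 - 4*(2*(-4)*(-⅛))² = -24150 - 4*1² = -24150 - 4 = -24154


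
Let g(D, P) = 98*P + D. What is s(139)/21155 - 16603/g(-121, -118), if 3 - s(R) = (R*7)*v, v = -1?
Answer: 14505641/9887847 ≈ 1.4670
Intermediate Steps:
s(R) = 3 + 7*R (s(R) = 3 - R*7*(-1) = 3 - 7*R*(-1) = 3 - (-7)*R = 3 + 7*R)
g(D, P) = D + 98*P
s(139)/21155 - 16603/g(-121, -118) = (3 + 7*139)/21155 - 16603/(-121 + 98*(-118)) = (3 + 973)*(1/21155) - 16603/(-121 - 11564) = 976*(1/21155) - 16603/(-11685) = 976/21155 - 16603*(-1/11685) = 976/21155 + 16603/11685 = 14505641/9887847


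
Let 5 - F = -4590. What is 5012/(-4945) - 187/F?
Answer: -4790971/4544455 ≈ -1.0542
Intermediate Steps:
F = 4595 (F = 5 - 1*(-4590) = 5 + 4590 = 4595)
5012/(-4945) - 187/F = 5012/(-4945) - 187/4595 = 5012*(-1/4945) - 187*1/4595 = -5012/4945 - 187/4595 = -4790971/4544455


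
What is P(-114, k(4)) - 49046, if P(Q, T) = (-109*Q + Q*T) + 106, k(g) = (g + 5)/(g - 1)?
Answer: -36856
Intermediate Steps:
k(g) = (5 + g)/(-1 + g)
P(Q, T) = 106 - 109*Q + Q*T
P(-114, k(4)) - 49046 = (106 - 109*(-114) - 114*(5 + 4)/(-1 + 4)) - 49046 = (106 + 12426 - 114*9/3) - 49046 = (106 + 12426 - 38*9) - 49046 = (106 + 12426 - 114*3) - 49046 = (106 + 12426 - 342) - 49046 = 12190 - 49046 = -36856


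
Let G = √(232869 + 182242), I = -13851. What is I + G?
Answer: -13851 + √415111 ≈ -13207.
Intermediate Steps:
G = √415111 ≈ 644.29
I + G = -13851 + √415111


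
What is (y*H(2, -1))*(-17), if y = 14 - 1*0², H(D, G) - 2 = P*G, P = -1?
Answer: -714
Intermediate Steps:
H(D, G) = 2 - G
y = 14 (y = 14 - 1*0 = 14 + 0 = 14)
(y*H(2, -1))*(-17) = (14*(2 - 1*(-1)))*(-17) = (14*(2 + 1))*(-17) = (14*3)*(-17) = 42*(-17) = -714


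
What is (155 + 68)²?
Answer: 49729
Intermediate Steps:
(155 + 68)² = 223² = 49729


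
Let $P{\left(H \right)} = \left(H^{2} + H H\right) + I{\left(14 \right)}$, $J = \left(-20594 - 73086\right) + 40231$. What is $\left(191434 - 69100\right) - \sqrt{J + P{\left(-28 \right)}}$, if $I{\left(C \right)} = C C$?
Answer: $122334 - i \sqrt{51685} \approx 1.2233 \cdot 10^{5} - 227.34 i$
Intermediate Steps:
$I{\left(C \right)} = C^{2}$
$J = -53449$ ($J = -93680 + 40231 = -53449$)
$P{\left(H \right)} = 196 + 2 H^{2}$ ($P{\left(H \right)} = \left(H^{2} + H H\right) + 14^{2} = \left(H^{2} + H^{2}\right) + 196 = 2 H^{2} + 196 = 196 + 2 H^{2}$)
$\left(191434 - 69100\right) - \sqrt{J + P{\left(-28 \right)}} = \left(191434 - 69100\right) - \sqrt{-53449 + \left(196 + 2 \left(-28\right)^{2}\right)} = 122334 - \sqrt{-53449 + \left(196 + 2 \cdot 784\right)} = 122334 - \sqrt{-53449 + \left(196 + 1568\right)} = 122334 - \sqrt{-53449 + 1764} = 122334 - \sqrt{-51685} = 122334 - i \sqrt{51685}$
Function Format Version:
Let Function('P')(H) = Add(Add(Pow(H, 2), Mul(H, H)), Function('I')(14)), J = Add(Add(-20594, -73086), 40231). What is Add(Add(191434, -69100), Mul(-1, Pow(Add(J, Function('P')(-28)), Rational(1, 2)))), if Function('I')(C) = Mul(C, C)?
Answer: Add(122334, Mul(-1, I, Pow(51685, Rational(1, 2)))) ≈ Add(1.2233e+5, Mul(-227.34, I))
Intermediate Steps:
Function('I')(C) = Pow(C, 2)
J = -53449 (J = Add(-93680, 40231) = -53449)
Function('P')(H) = Add(196, Mul(2, Pow(H, 2))) (Function('P')(H) = Add(Add(Pow(H, 2), Mul(H, H)), Pow(14, 2)) = Add(Add(Pow(H, 2), Pow(H, 2)), 196) = Add(Mul(2, Pow(H, 2)), 196) = Add(196, Mul(2, Pow(H, 2))))
Add(Add(191434, -69100), Mul(-1, Pow(Add(J, Function('P')(-28)), Rational(1, 2)))) = Add(Add(191434, -69100), Mul(-1, Pow(Add(-53449, Add(196, Mul(2, Pow(-28, 2)))), Rational(1, 2)))) = Add(122334, Mul(-1, Pow(Add(-53449, Add(196, Mul(2, 784))), Rational(1, 2)))) = Add(122334, Mul(-1, Pow(Add(-53449, Add(196, 1568)), Rational(1, 2)))) = Add(122334, Mul(-1, Pow(Add(-53449, 1764), Rational(1, 2)))) = Add(122334, Mul(-1, Pow(-51685, Rational(1, 2)))) = Add(122334, Mul(-1, Mul(I, Pow(51685, Rational(1, 2))))) = Add(122334, Mul(-1, I, Pow(51685, Rational(1, 2))))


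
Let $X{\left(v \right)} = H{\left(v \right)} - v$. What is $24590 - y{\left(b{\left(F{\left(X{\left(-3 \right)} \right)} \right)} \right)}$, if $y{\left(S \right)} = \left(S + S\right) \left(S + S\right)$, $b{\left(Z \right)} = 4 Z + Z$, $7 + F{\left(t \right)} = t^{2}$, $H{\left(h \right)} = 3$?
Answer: $-59510$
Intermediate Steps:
$X{\left(v \right)} = 3 - v$
$F{\left(t \right)} = -7 + t^{2}$
$b{\left(Z \right)} = 5 Z$
$y{\left(S \right)} = 4 S^{2}$ ($y{\left(S \right)} = 2 S 2 S = 4 S^{2}$)
$24590 - y{\left(b{\left(F{\left(X{\left(-3 \right)} \right)} \right)} \right)} = 24590 - 4 \left(5 \left(-7 + \left(3 - -3\right)^{2}\right)\right)^{2} = 24590 - 4 \left(5 \left(-7 + \left(3 + 3\right)^{2}\right)\right)^{2} = 24590 - 4 \left(5 \left(-7 + 6^{2}\right)\right)^{2} = 24590 - 4 \left(5 \left(-7 + 36\right)\right)^{2} = 24590 - 4 \left(5 \cdot 29\right)^{2} = 24590 - 4 \cdot 145^{2} = 24590 - 4 \cdot 21025 = 24590 - 84100 = -59510$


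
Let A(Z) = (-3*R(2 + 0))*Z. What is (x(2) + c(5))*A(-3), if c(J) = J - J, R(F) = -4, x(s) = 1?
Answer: -36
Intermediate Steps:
A(Z) = 12*Z (A(Z) = (-3*(-4))*Z = 12*Z)
c(J) = 0
(x(2) + c(5))*A(-3) = (1 + 0)*(12*(-3)) = 1*(-36) = -36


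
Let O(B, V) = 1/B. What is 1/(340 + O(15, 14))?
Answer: 15/5101 ≈ 0.0029406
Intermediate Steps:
1/(340 + O(15, 14)) = 1/(340 + 1/15) = 1/(5101/15) = 15/5101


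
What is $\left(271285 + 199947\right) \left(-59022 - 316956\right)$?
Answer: $-177172864896$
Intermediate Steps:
$\left(271285 + 199947\right) \left(-59022 - 316956\right) = 471232 \left(-375978\right) = -177172864896$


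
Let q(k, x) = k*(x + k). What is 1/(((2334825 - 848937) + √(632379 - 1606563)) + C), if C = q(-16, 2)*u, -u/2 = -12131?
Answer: 865072/5986796643245 - I*√243546/23947186572980 ≈ 1.445e-7 - 2.0608e-11*I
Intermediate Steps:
q(k, x) = k*(k + x)
u = 24262 (u = -2*(-12131) = 24262)
C = 5434688 (C = -16*(-16 + 2)*24262 = -16*(-14)*24262 = 224*24262 = 5434688)
1/(((2334825 - 848937) + √(632379 - 1606563)) + C) = 1/(((2334825 - 848937) + √(632379 - 1606563)) + 5434688) = 1/((1485888 + √(-974184)) + 5434688) = 1/((1485888 + 2*I*√243546) + 5434688) = 1/(6920576 + 2*I*√243546)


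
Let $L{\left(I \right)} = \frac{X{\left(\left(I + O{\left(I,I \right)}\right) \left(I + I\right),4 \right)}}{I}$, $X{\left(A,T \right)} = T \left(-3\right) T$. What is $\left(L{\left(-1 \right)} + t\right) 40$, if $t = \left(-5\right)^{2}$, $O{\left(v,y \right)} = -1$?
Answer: $2920$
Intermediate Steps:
$X{\left(A,T \right)} = - 3 T^{2}$ ($X{\left(A,T \right)} = - 3 T T = - 3 T^{2}$)
$t = 25$
$L{\left(I \right)} = - \frac{48}{I}$ ($L{\left(I \right)} = \frac{\left(-3\right) 4^{2}}{I} = \frac{\left(-3\right) 16}{I} = - \frac{48}{I}$)
$\left(L{\left(-1 \right)} + t\right) 40 = \left(- \frac{48}{-1} + 25\right) 40 = \left(\left(-48\right) \left(-1\right) + 25\right) 40 = \left(48 + 25\right) 40 = 73 \cdot 40 = 2920$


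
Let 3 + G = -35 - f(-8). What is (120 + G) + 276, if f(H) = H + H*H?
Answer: 302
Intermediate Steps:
f(H) = H + H²
G = -94 (G = -3 + (-35 - (-8)*(1 - 8)) = -3 + (-35 - (-8)*(-7)) = -3 + (-35 - 1*56) = -3 + (-35 - 56) = -3 - 91 = -94)
(120 + G) + 276 = (120 - 94) + 276 = 26 + 276 = 302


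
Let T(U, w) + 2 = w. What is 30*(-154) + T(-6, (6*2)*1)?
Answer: -4610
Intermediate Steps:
T(U, w) = -2 + w
30*(-154) + T(-6, (6*2)*1) = 30*(-154) + (-2 + (6*2)*1) = -4620 + (-2 + 12*1) = -4620 + (-2 + 12) = -4620 + 10 = -4610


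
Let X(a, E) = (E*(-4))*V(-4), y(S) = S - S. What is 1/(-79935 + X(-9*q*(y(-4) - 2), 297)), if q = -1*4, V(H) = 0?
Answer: -1/79935 ≈ -1.2510e-5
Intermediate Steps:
y(S) = 0
q = -4
X(a, E) = 0 (X(a, E) = (E*(-4))*0 = -4*E*0 = 0)
1/(-79935 + X(-9*q*(y(-4) - 2), 297)) = 1/(-79935 + 0) = 1/(-79935) = -1/79935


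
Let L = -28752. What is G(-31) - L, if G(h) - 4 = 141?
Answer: 28897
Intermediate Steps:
G(h) = 145 (G(h) = 4 + 141 = 145)
G(-31) - L = 145 - 1*(-28752) = 145 + 28752 = 28897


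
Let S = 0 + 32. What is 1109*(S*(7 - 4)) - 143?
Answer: 106321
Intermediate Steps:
S = 32
1109*(S*(7 - 4)) - 143 = 1109*(32*(7 - 4)) - 143 = 1109*(32*3) - 143 = 1109*96 - 143 = 106464 - 143 = 106321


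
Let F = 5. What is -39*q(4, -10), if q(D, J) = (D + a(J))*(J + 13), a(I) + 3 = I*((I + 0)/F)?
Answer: -2457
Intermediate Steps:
a(I) = -3 + I²/5 (a(I) = -3 + I*((I + 0)/5) = -3 + I*(I*(⅕)) = -3 + I*(I/5) = -3 + I²/5)
q(D, J) = (13 + J)*(-3 + D + J²/5) (q(D, J) = (D + (-3 + J²/5))*(J + 13) = (-3 + D + J²/5)*(13 + J) = (13 + J)*(-3 + D + J²/5))
-39*q(4, -10) = -39*(-39 + 13*4 + (13/5)*(-10)² + 4*(-10) + (⅕)*(-10)*(-15 + (-10)²)) = -39*(-39 + 52 + (13/5)*100 - 40 + (⅕)*(-10)*(-15 + 100)) = -39*(-39 + 52 + 260 - 40 + (⅕)*(-10)*85) = -39*(-39 + 52 + 260 - 40 - 170) = -39*63 = -2457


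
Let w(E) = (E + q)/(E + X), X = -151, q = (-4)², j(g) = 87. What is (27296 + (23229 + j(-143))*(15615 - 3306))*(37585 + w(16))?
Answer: 291268622239084/27 ≈ 1.0788e+13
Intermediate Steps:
q = 16
w(E) = (16 + E)/(-151 + E) (w(E) = (E + 16)/(E - 151) = (16 + E)/(-151 + E))
(27296 + (23229 + j(-143))*(15615 - 3306))*(37585 + w(16)) = (27296 + (23229 + 87)*(15615 - 3306))*(37585 + (16 + 16)/(-151 + 16)) = (27296 + 23316*12309)*(37585 + 32/(-135)) = (27296 + 286996644)*(37585 - 1/135*32) = 287023940*(37585 - 32/135) = 287023940*(5073943/135) = 291268622239084/27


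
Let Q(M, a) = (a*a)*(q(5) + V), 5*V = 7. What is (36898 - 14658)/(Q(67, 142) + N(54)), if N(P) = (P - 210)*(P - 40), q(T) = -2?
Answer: -27800/17853 ≈ -1.5572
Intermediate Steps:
V = 7/5 (V = (⅕)*7 = 7/5 ≈ 1.4000)
N(P) = (-210 + P)*(-40 + P)
Q(M, a) = -3*a²/5 (Q(M, a) = (a*a)*(-2 + 7/5) = a²*(-⅗) = -3*a²/5)
(36898 - 14658)/(Q(67, 142) + N(54)) = (36898 - 14658)/(-⅗*142² + (8400 + 54² - 250*54)) = 22240/(-⅗*20164 + (8400 + 2916 - 13500)) = 22240/(-60492/5 - 2184) = 22240/(-71412/5) = 22240*(-5/71412) = -27800/17853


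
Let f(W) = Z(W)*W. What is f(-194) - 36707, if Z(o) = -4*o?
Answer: -187251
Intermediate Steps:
f(W) = -4*W**2 (f(W) = (-4*W)*W = -4*W**2)
f(-194) - 36707 = -4*(-194)**2 - 36707 = -4*37636 - 36707 = -150544 - 36707 = -187251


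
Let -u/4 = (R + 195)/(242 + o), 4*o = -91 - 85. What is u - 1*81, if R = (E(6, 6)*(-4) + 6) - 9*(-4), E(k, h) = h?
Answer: -2815/33 ≈ -85.303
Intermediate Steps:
o = -44 (o = (-91 - 85)/4 = (¼)*(-176) = -44)
R = 18 (R = (6*(-4) + 6) - 9*(-4) = (-24 + 6) - 1*(-36) = -18 + 36 = 18)
u = -142/33 (u = -4*(18 + 195)/(242 - 44) = -852/198 = -4*71/66 = -142/33 ≈ -4.3030)
u - 1*81 = -142/33 - 1*81 = -142/33 - 81 = -2815/33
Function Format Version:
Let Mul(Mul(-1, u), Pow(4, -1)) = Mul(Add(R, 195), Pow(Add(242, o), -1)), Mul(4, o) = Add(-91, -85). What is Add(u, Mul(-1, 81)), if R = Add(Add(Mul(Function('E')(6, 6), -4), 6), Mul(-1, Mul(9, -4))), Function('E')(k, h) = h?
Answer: Rational(-2815, 33) ≈ -85.303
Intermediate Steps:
o = -44 (o = Mul(Rational(1, 4), Add(-91, -85)) = Mul(Rational(1, 4), -176) = -44)
R = 18 (R = Add(Add(Mul(6, -4), 6), Mul(-1, Mul(9, -4))) = Add(Add(-24, 6), Mul(-1, -36)) = Add(-18, 36) = 18)
u = Rational(-142, 33) (u = Mul(-4, Mul(Add(18, 195), Pow(Add(242, -44), -1))) = Mul(-4, Mul(213, Pow(198, -1))) = Mul(-4, Mul(213, Rational(1, 198))) = Mul(-4, Rational(71, 66)) = Rational(-142, 33) ≈ -4.3030)
Add(u, Mul(-1, 81)) = Add(Rational(-142, 33), Mul(-1, 81)) = Add(Rational(-142, 33), -81) = Rational(-2815, 33)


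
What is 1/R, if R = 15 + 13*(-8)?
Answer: -1/89 ≈ -0.011236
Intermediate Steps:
R = -89 (R = 15 - 104 = -89)
1/R = 1/(-89) = -1/89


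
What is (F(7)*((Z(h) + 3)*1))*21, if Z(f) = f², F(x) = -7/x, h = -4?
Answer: -399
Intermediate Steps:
(F(7)*((Z(h) + 3)*1))*21 = ((-7/7)*(((-4)² + 3)*1))*21 = ((-7*⅐)*((16 + 3)*1))*21 = -19*21 = -399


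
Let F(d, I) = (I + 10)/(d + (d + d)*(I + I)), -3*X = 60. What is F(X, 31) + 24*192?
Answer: 11519959/2500 ≈ 4608.0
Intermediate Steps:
X = -20 (X = -⅓*60 = -20)
F(d, I) = (10 + I)/(d + 4*I*d) (F(d, I) = (10 + I)/(d + (2*d)*(2*I)) = (10 + I)/(d + 4*I*d))
F(X, 31) + 24*192 = (10 + 31)/((-20)*(1 + 4*31)) + 24*192 = -1/20*41/(1 + 124) + 4608 = -1/20*41/125 + 4608 = -1/20*1/125*41 + 4608 = -41/2500 + 4608 = 11519959/2500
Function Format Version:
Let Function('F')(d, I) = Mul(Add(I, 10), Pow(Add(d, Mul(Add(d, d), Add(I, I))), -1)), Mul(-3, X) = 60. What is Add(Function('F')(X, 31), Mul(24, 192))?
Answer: Rational(11519959, 2500) ≈ 4608.0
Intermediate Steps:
X = -20 (X = Mul(Rational(-1, 3), 60) = -20)
Function('F')(d, I) = Mul(Pow(Add(d, Mul(4, I, d)), -1), Add(10, I)) (Function('F')(d, I) = Mul(Add(10, I), Pow(Add(d, Mul(Mul(2, d), Mul(2, I))), -1)) = Mul(Add(10, I), Pow(Add(d, Mul(4, I, d)), -1)) = Mul(Pow(Add(d, Mul(4, I, d)), -1), Add(10, I)))
Add(Function('F')(X, 31), Mul(24, 192)) = Add(Mul(Pow(-20, -1), Pow(Add(1, Mul(4, 31)), -1), Add(10, 31)), Mul(24, 192)) = Add(Mul(Rational(-1, 20), Pow(Add(1, 124), -1), 41), 4608) = Add(Mul(Rational(-1, 20), Pow(125, -1), 41), 4608) = Add(Mul(Rational(-1, 20), Rational(1, 125), 41), 4608) = Add(Rational(-41, 2500), 4608) = Rational(11519959, 2500)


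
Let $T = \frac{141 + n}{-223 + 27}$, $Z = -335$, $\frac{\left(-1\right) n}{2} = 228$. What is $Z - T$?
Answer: $- \frac{9425}{28} \approx -336.61$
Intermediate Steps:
$n = -456$ ($n = \left(-2\right) 228 = -456$)
$T = \frac{45}{28}$ ($T = \frac{141 - 456}{-223 + 27} = - \frac{315}{-196} = \left(-315\right) \left(- \frac{1}{196}\right) = \frac{45}{28} \approx 1.6071$)
$Z - T = -335 - \frac{45}{28} = - \frac{9425}{28}$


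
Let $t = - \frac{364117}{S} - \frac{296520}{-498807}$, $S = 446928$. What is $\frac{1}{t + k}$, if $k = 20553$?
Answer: $\frac{8256696848}{169698071760727} \approx 4.8655 \cdot 10^{-5}$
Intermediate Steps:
$t = - \frac{1818556217}{8256696848}$ ($t = - \frac{364117}{446928} - \frac{296520}{-498807} = \left(-364117\right) \frac{1}{446928} - - \frac{98840}{166269} = - \frac{364117}{446928} + \frac{98840}{166269} = - \frac{1818556217}{8256696848} \approx -0.22025$)
$\frac{1}{t + k} = \frac{1}{- \frac{1818556217}{8256696848} + 20553} = \frac{1}{\frac{169698071760727}{8256696848}} = \frac{8256696848}{169698071760727}$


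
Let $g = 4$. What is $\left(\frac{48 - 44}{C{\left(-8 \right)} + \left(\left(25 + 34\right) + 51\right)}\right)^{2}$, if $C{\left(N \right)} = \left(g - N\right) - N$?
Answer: $\frac{4}{4225} \approx 0.00094675$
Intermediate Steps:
$C{\left(N \right)} = 4 - 2 N$ ($C{\left(N \right)} = \left(4 - N\right) - N = 4 - 2 N$)
$\left(\frac{48 - 44}{C{\left(-8 \right)} + \left(\left(25 + 34\right) + 51\right)}\right)^{2} = \left(\frac{48 - 44}{\left(4 - -16\right) + \left(\left(25 + 34\right) + 51\right)}\right)^{2} = \left(\frac{4}{\left(4 + 16\right) + \left(59 + 51\right)}\right)^{2} = \left(\frac{4}{20 + 110}\right)^{2} = \left(\frac{4}{130}\right)^{2} = \left(4 \cdot \frac{1}{130}\right)^{2} = \left(\frac{2}{65}\right)^{2} = \frac{4}{4225}$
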